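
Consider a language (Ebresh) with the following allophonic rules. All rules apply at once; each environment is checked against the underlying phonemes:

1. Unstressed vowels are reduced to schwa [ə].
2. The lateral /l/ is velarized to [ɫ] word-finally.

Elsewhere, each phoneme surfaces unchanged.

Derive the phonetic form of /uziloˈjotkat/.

Rule 1 applies to /u/ (word-initial: in an unstressed syllable) → [ə].
/i/ (between /z/ and /l/): in an unstressed syllable, so rule 1 applies → [ə].
/l/ (between /i/ and /o/): rule 2 targets it, but not word-finally → unchanged [l].
/o/ (between /l/ and /j/) occurs in an unstressed syllable → [ə] by rule 1.
/o/ — between /j/ and /t/; rule 1 does not apply here → [o].
Rule 1 applies to /a/ (between /k/ and /t/: in an unstressed syllable) → [ə].

[əzələˈjotkət]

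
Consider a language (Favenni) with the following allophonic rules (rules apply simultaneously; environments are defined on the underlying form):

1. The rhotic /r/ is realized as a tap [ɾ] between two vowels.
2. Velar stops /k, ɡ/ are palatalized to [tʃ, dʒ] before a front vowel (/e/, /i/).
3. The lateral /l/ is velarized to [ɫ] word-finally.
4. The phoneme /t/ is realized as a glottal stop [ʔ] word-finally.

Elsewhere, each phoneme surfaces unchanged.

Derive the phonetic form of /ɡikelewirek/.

[dʒitʃelewiɾek]

/ɡ/ — word-initial, before a front vowel — surfaces as [dʒ] (rule 2).
/k/ (between /i/ and /e/) occurs before a front vowel → [tʃ] by rule 2.
/l/ (between /e/ and /e/): rule 3 targets it, but not word-finally → unchanged [l].
/r/ (between /i/ and /e/) occurs between two vowels → [ɾ] by rule 1.
/k/ — word-final; rule 2 does not apply here → [k].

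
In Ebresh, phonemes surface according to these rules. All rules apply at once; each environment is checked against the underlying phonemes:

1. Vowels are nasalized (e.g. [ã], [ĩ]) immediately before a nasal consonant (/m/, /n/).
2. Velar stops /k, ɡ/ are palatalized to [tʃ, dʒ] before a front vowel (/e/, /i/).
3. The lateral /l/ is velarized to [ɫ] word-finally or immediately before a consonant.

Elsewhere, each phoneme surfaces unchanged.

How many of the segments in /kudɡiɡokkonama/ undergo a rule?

3

Segments that undergo a rule: /ɡ/ → [dʒ] (rule 2); /o/ → [õ] (rule 1); /a/ → [ã] (rule 1).
All other segments surface unchanged.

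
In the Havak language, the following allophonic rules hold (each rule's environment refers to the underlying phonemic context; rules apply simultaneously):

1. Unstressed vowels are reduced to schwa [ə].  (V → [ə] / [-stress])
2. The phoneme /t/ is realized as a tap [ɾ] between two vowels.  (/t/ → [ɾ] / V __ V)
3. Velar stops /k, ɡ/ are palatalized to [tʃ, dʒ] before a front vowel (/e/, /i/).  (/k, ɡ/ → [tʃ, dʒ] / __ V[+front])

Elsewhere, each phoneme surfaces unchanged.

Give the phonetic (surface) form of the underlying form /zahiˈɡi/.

[zəhəˈdʒi]

/z/ stays [z].
/a/ (between /z/ and /h/): in an unstressed syllable, so rule 1 applies → [ə].
/h/ stays [h].
/i/ (between /h/ and /ɡ/) occurs in an unstressed syllable → [ə] by rule 1.
Rule 3 applies to /ɡ/ (between /i/ and /i/: before a front vowel) → [dʒ].
/i/ (word-final): rule 1 targets it, but not in an unstressed syllable → unchanged [i].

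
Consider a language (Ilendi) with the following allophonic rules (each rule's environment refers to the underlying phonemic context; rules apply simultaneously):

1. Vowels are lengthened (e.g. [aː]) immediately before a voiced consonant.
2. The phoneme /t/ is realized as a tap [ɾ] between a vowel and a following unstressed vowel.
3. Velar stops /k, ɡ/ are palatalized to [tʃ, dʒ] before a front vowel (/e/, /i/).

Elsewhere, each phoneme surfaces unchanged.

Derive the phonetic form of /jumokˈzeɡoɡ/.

/j/ stays [j].
/u/ (between /j/ and /m/): before a voiced consonant, so rule 1 applies → [uː].
/m/ (between /u/ and /o/) is unaffected → [m].
/o/ (between /m/ and /k/) fails the environment for rule 1, so it stays [o].
/k/ (between /o/ and /z/): rule 3 targets it, but not before a front vowel → unchanged [k].
/z/ (between /k/ and /e/) is unaffected → [z].
Rule 1 applies to /e/ (between /z/ and /ɡ/: before a voiced consonant) → [eː].
/ɡ/ (between /e/ and /o/) fails the environment for rule 3, so it stays [ɡ].
/o/ (between /ɡ/ and /ɡ/): before a voiced consonant, so rule 1 applies → [oː].
/ɡ/ (word-final) fails the environment for rule 3, so it stays [ɡ].

[juːmokˈzeːɡoːɡ]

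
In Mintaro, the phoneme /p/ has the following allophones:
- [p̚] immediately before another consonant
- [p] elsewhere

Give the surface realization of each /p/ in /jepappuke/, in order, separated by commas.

[p], [p̚], [p]

Occurrence 1 (position 3): no conditioning environment matches → elsewhere allophone [p].
Occurrence 2 (position 5): immediately before another consonant → [p̚].
Occurrence 3 (position 6): no conditioning environment matches → elsewhere allophone [p].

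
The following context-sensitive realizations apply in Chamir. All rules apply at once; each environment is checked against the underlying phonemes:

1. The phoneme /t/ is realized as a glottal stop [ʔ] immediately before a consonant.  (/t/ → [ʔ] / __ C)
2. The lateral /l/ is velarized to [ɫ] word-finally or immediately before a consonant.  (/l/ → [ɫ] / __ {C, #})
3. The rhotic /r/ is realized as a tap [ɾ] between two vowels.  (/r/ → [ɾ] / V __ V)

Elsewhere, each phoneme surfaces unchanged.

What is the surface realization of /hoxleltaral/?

[hoxleɫtaɾaɫ]

/h/ (word-initial): no rule targets it → [h].
/o/ (between /h/ and /x/) is unaffected → [o].
/x/ (between /o/ and /l/) is unaffected → [x].
/l/ — between /x/ and /e/; rule 2 does not apply here → [l].
/e/ (between /l/ and /l/): no rule targets it → [e].
/l/ (between /e/ and /t/): word-finally or immediately before a consonant, so rule 2 applies → [ɫ].
/t/ — between /l/ and /a/; rule 1 does not apply here → [t].
/a/ (between /t/ and /r/) is unaffected → [a].
/r/ meets the environment for rule 3 (between two vowels) → [ɾ].
/a/ (between /r/ and /l/): no rule targets it → [a].
/l/ (word-final) occurs word-finally or immediately before a consonant → [ɫ] by rule 2.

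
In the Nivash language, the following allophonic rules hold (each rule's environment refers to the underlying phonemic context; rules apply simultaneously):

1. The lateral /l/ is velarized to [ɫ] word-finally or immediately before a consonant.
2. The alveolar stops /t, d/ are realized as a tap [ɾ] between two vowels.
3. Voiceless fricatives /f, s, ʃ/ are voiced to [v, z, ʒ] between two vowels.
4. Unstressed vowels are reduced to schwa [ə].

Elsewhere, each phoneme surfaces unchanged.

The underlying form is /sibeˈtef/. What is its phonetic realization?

/s/ (word-initial): rule 3 targets it, but not between two vowels → unchanged [s].
/i/ (between /s/ and /b/) occurs in an unstressed syllable → [ə] by rule 4.
/b/ stays [b].
Rule 4 applies to /e/ (between /b/ and /t/: in an unstressed syllable) → [ə].
/t/ meets the environment for rule 2 (between two vowels) → [ɾ].
/e/ (between /t/ and /f/): rule 4 targets it, but not in an unstressed syllable → unchanged [e].
/f/ (word-final) fails the environment for rule 3, so it stays [f].

[səbəˈɾef]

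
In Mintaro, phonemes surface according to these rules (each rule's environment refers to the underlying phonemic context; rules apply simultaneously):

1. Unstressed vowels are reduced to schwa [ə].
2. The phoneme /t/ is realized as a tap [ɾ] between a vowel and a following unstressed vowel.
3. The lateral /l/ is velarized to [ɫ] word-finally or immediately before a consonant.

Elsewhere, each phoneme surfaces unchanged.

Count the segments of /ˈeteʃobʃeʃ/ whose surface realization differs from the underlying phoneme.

Segments that undergo a rule: /t/ → [ɾ] (rule 2); /e/ → [ə] (rule 1); /o/ → [ə] (rule 1); /e/ → [ə] (rule 1).
All other segments surface unchanged.

4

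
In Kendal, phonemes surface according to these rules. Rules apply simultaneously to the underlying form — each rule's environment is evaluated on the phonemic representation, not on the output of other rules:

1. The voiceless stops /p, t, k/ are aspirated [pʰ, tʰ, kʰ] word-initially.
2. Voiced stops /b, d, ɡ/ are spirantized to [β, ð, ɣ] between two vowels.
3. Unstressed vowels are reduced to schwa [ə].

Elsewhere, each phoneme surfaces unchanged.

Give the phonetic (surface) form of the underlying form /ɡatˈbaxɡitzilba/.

/ɡ/ (word-initial) fails the environment for rule 2, so it stays [ɡ].
/a/ meets the environment for rule 3 (in an unstressed syllable) → [ə].
/t/ — between /a/ and /b/; rule 1 does not apply here → [t].
/b/ (between /t/ and /a/) fails the environment for rule 2, so it stays [b].
/a/ (between /b/ and /x/) is in the target of rule 3 but the environment (in an unstressed syllable) is not met → [a].
/x/ — not in any rule's target class → [x].
/ɡ/ — between /x/ and /i/; rule 2 does not apply here → [ɡ].
/i/ meets the environment for rule 3 (in an unstressed syllable) → [ə].
/t/ (between /i/ and /z/) is in the target of rule 1 but the environment (word-initially) is not met → [t].
/z/ stays [z].
Rule 3 applies to /i/ (between /z/ and /l/: in an unstressed syllable) → [ə].
/l/ (between /i/ and /b/) is unaffected → [l].
/b/ (between /l/ and /a/) fails the environment for rule 2, so it stays [b].
Rule 3 applies to /a/ (word-final: in an unstressed syllable) → [ə].

[ɡətˈbaxɡətzəlbə]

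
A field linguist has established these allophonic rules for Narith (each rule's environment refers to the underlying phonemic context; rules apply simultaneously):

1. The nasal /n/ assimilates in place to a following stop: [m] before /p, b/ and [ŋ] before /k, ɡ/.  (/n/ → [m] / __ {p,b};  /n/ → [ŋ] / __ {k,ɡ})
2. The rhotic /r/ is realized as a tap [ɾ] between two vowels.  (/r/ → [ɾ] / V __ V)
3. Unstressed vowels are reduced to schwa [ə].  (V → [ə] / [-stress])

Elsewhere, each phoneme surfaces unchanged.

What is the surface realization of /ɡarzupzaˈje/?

[ɡərzəpzəˈje]

/a/ — between /ɡ/ and /r/, in an unstressed syllable — surfaces as [ə] (rule 3).
/r/ — between /a/ and /z/; rule 2 does not apply here → [r].
/u/ — between /z/ and /p/, in an unstressed syllable — surfaces as [ə] (rule 3).
/a/ — between /z/ and /j/, in an unstressed syllable — surfaces as [ə] (rule 3).
/e/ (word-final): rule 3 targets it, but not in an unstressed syllable → unchanged [e].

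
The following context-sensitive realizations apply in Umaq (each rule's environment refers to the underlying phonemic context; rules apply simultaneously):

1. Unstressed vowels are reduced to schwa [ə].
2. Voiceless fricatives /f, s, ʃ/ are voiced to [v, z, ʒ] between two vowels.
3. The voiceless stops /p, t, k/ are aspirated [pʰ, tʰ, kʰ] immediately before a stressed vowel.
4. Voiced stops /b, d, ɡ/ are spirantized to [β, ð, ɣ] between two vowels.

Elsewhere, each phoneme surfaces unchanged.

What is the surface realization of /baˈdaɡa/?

/b/ — word-initial; rule 4 does not apply here → [b].
/a/ meets the environment for rule 1 (in an unstressed syllable) → [ə].
/d/ (between /a/ and /a/): between two vowels, so rule 4 applies → [ð].
/a/ (between /d/ and /ɡ/): rule 1 targets it, but not in an unstressed syllable → unchanged [a].
/ɡ/ (between /a/ and /a/) occurs between two vowels → [ɣ] by rule 4.
Rule 1 applies to /a/ (word-final: in an unstressed syllable) → [ə].

[bəˈðaɣə]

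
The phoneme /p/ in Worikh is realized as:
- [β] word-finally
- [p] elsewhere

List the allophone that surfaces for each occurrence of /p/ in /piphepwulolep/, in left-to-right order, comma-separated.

Occurrence 1 (position 1): no conditioning environment matches → elsewhere allophone [p].
Occurrence 2 (position 3): no conditioning environment matches → elsewhere allophone [p].
Occurrence 3 (position 6): no conditioning environment matches → elsewhere allophone [p].
Occurrence 4 (position 13): word-finally → [β].

[p], [p], [p], [β]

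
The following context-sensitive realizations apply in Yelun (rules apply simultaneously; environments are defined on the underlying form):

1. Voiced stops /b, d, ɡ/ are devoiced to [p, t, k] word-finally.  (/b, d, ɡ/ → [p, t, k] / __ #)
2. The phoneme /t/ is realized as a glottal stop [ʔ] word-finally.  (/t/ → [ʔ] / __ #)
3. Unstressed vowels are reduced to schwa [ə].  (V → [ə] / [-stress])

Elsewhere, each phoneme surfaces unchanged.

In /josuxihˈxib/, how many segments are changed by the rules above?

Segments that undergo a rule: /o/ → [ə] (rule 3); /u/ → [ə] (rule 3); /i/ → [ə] (rule 3); /b/ → [p] (rule 1).
All other segments surface unchanged.

4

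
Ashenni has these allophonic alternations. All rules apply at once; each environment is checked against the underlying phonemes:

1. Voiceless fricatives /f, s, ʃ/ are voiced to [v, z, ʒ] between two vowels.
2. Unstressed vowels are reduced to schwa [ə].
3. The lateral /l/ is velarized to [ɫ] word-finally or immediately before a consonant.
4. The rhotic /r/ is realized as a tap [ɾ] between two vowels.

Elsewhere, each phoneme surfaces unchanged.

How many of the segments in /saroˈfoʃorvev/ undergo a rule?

Segments that undergo a rule: /a/ → [ə] (rule 2); /r/ → [ɾ] (rule 4); /o/ → [ə] (rule 2); /f/ → [v] (rule 1); /ʃ/ → [ʒ] (rule 1); /o/ → [ə] (rule 2); /e/ → [ə] (rule 2).
All other segments surface unchanged.

7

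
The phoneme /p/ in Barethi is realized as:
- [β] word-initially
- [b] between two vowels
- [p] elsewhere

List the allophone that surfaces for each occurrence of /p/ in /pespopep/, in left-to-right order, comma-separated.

[β], [p], [b], [p]

Occurrence 1 (position 1): word-initially → [β].
Occurrence 2 (position 4): no conditioning environment matches → elsewhere allophone [p].
Occurrence 3 (position 6): between two vowels → [b].
Occurrence 4 (position 8): no conditioning environment matches → elsewhere allophone [p].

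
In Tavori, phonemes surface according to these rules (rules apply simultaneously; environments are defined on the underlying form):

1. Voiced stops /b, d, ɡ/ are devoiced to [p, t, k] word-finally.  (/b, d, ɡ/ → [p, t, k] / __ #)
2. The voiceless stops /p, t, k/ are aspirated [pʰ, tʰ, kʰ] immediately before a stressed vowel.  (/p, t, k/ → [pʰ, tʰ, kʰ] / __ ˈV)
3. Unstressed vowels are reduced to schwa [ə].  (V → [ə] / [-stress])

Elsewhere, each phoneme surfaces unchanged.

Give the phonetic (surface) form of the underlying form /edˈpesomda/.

/e/ (word-initial): in an unstressed syllable, so rule 3 applies → [ə].
/d/ (between /e/ and /p/) fails the environment for rule 1, so it stays [d].
/p/ (between /d/ and /e/): immediately before a stressed vowel, so rule 2 applies → [pʰ].
/e/ (between /p/ and /s/): rule 3 targets it, but not in an unstressed syllable → unchanged [e].
/s/ — not in any rule's target class → [s].
/o/ — between /s/ and /m/, in an unstressed syllable — surfaces as [ə] (rule 3).
/m/ (between /o/ and /d/) is unaffected → [m].
/d/ (between /m/ and /a/) fails the environment for rule 1, so it stays [d].
Rule 3 applies to /a/ (word-final: in an unstressed syllable) → [ə].

[ədˈpʰesəmdə]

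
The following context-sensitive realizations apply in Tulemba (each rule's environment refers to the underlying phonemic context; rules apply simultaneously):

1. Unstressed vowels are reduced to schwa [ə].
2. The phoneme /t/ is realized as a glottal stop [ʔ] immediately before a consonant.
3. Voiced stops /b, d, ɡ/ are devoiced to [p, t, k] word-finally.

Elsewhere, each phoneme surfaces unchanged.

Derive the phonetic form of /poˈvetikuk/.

[pəˈvetəkək]

/p/ stays [p].
Rule 1 applies to /o/ (between /p/ and /v/: in an unstressed syllable) → [ə].
/v/ — not in any rule's target class → [v].
/e/ (between /v/ and /t/) fails the environment for rule 1, so it stays [e].
/t/ (between /e/ and /i/) is in the target of rule 2 but the environment (immediately before a consonant) is not met → [t].
/i/ meets the environment for rule 1 (in an unstressed syllable) → [ə].
/k/ (between /i/ and /u/): no rule targets it → [k].
Rule 1 applies to /u/ (between /k/ and /k/: in an unstressed syllable) → [ə].
/k/ (word-final): no rule targets it → [k].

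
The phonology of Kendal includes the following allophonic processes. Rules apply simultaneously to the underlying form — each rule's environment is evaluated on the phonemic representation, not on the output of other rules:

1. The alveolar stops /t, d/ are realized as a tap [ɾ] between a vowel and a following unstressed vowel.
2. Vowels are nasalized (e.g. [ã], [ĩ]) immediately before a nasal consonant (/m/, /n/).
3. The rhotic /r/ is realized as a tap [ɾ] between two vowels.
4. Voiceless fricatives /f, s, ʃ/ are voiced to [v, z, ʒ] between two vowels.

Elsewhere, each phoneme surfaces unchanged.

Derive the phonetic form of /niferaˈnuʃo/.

[niveɾãˈnuʒo]

/n/ (word-initial): no rule targets it → [n].
/i/ — between /n/ and /f/; rule 2 does not apply here → [i].
/f/ — between /i/ and /e/, between two vowels — surfaces as [v] (rule 4).
/e/ (between /f/ and /r/) is in the target of rule 2 but the environment (before a nasal consonant) is not met → [e].
/r/ (between /e/ and /a/): between two vowels, so rule 3 applies → [ɾ].
/a/ (between /r/ and /n/) occurs before a nasal consonant → [ã] by rule 2.
/n/ stays [n].
/u/ (between /n/ and /ʃ/): rule 2 targets it, but not before a nasal consonant → unchanged [u].
/ʃ/ (between /u/ and /o/): between two vowels, so rule 4 applies → [ʒ].
/o/ (word-final) is in the target of rule 2 but the environment (before a nasal consonant) is not met → [o].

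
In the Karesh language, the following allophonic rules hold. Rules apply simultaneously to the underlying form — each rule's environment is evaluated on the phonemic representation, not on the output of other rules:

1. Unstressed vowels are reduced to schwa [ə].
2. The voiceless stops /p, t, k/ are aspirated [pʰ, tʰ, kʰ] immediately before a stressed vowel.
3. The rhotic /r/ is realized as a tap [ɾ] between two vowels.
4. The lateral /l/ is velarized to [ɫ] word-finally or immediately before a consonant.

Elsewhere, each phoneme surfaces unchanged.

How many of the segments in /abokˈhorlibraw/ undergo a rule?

4

Segments that undergo a rule: /a/ → [ə] (rule 1); /o/ → [ə] (rule 1); /i/ → [ə] (rule 1); /a/ → [ə] (rule 1).
All other segments surface unchanged.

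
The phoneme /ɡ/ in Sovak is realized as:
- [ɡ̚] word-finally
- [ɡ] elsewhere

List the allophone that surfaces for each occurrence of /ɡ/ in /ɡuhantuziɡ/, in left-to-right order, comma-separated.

Occurrence 1 (position 1): no conditioning environment matches → elsewhere allophone [ɡ].
Occurrence 2 (position 10): word-finally → [ɡ̚].

[ɡ], [ɡ̚]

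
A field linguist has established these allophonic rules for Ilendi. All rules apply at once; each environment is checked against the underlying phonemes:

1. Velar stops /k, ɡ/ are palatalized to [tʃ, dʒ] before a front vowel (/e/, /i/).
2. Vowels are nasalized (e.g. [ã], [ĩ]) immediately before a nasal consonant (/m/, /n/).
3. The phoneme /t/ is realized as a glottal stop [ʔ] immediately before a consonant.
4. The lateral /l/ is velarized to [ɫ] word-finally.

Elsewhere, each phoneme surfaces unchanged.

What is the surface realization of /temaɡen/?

[tẽmadʒẽn]

/t/ (word-initial) fails the environment for rule 3, so it stays [t].
Rule 2 applies to /e/ (between /t/ and /m/: before a nasal consonant) → [ẽ].
/m/ (between /e/ and /a/) is unaffected → [m].
/a/ — between /m/ and /ɡ/; rule 2 does not apply here → [a].
/ɡ/ (between /a/ and /e/) occurs before a front vowel → [dʒ] by rule 1.
/e/ (between /ɡ/ and /n/): before a nasal consonant, so rule 2 applies → [ẽ].
/n/ — not in any rule's target class → [n].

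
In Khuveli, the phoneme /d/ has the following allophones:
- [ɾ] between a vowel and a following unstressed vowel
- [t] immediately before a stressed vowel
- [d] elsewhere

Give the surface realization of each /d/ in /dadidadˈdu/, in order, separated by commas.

[d], [ɾ], [ɾ], [d], [t]

Occurrence 1 (position 1): no conditioning environment matches → elsewhere allophone [d].
Occurrence 2 (position 3): between a vowel and a following unstressed vowel → [ɾ].
Occurrence 3 (position 5): between a vowel and a following unstressed vowel → [ɾ].
Occurrence 4 (position 7): no conditioning environment matches → elsewhere allophone [d].
Occurrence 5 (position 8): immediately before a stressed vowel → [t].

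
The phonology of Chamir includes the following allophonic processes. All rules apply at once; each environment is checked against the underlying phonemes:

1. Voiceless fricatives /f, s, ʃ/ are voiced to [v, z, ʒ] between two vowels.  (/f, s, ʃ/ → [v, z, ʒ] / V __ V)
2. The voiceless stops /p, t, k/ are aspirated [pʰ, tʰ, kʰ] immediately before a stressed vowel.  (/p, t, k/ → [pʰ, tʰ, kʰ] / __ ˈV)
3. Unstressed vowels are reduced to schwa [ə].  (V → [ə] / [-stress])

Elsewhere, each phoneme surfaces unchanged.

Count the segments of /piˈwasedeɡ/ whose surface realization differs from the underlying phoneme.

Segments that undergo a rule: /i/ → [ə] (rule 3); /s/ → [z] (rule 1); /e/ → [ə] (rule 3); /e/ → [ə] (rule 3).
All other segments surface unchanged.

4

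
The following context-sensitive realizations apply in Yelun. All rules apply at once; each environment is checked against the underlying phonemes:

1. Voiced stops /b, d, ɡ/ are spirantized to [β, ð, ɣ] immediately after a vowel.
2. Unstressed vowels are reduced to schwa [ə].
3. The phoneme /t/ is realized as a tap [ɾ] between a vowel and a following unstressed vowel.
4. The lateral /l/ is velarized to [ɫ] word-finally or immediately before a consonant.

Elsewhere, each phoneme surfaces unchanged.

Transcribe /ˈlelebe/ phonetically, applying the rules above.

/l/ — word-initial; rule 4 does not apply here → [l].
/e/ (between /l/ and /l/) is in the target of rule 2 but the environment (in an unstressed syllable) is not met → [e].
/l/ (between /e/ and /e/) is in the target of rule 4 but the environment (word-finally or immediately before a consonant) is not met → [l].
/e/ meets the environment for rule 2 (in an unstressed syllable) → [ə].
Rule 1 applies to /b/ (between /e/ and /e/: immediately after a vowel) → [β].
Rule 2 applies to /e/ (word-final: in an unstressed syllable) → [ə].

[ˈleləβə]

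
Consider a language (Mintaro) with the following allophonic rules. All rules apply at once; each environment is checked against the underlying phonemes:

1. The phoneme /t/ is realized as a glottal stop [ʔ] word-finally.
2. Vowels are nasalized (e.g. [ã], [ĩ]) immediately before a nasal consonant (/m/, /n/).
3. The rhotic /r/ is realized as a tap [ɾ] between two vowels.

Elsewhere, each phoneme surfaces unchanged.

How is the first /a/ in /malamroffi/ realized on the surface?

[a]

/a/ — between /m/ and /l/; rule 2 does not apply here → [a].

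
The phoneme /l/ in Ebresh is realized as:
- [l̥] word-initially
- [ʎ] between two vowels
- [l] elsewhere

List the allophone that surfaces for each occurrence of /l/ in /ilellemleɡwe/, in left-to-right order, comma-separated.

[ʎ], [l], [l], [l]

Occurrence 1 (position 2): between two vowels → [ʎ].
Occurrence 2 (position 4): no conditioning environment matches → elsewhere allophone [l].
Occurrence 3 (position 5): no conditioning environment matches → elsewhere allophone [l].
Occurrence 4 (position 8): no conditioning environment matches → elsewhere allophone [l].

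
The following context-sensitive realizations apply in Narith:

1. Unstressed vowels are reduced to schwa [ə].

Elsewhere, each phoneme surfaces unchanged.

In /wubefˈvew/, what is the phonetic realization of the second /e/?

[e]

/e/ — between /v/ and /w/; rule 1 does not apply here → [e].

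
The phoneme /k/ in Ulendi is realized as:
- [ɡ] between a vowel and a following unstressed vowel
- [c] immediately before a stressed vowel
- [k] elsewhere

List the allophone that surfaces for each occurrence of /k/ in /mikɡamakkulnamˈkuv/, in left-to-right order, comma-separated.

[k], [k], [k], [c]

Occurrence 1 (position 3): no conditioning environment matches → elsewhere allophone [k].
Occurrence 2 (position 8): no conditioning environment matches → elsewhere allophone [k].
Occurrence 3 (position 9): no conditioning environment matches → elsewhere allophone [k].
Occurrence 4 (position 15): immediately before a stressed vowel → [c].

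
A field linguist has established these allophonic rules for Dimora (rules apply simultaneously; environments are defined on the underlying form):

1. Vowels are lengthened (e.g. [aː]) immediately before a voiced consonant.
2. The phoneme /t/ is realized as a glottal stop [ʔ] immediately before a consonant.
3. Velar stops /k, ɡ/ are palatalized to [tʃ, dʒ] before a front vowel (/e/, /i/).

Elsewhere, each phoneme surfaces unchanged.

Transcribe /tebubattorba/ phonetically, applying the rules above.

[teːbuːbaʔtoːrba]

/t/ (word-initial) is in the target of rule 2 but the environment (immediately before a consonant) is not met → [t].
Rule 1 applies to /e/ (between /t/ and /b/: before a voiced consonant) → [eː].
/u/ — between /b/ and /b/, before a voiced consonant — surfaces as [uː] (rule 1).
/a/ (between /b/ and /t/): rule 1 targets it, but not before a voiced consonant → unchanged [a].
/t/ meets the environment for rule 2 (immediately before a consonant) → [ʔ].
/t/ (between /t/ and /o/): rule 2 targets it, but not immediately before a consonant → unchanged [t].
/o/ (between /t/ and /r/) occurs before a voiced consonant → [oː] by rule 1.
/a/ (word-final): rule 1 targets it, but not before a voiced consonant → unchanged [a].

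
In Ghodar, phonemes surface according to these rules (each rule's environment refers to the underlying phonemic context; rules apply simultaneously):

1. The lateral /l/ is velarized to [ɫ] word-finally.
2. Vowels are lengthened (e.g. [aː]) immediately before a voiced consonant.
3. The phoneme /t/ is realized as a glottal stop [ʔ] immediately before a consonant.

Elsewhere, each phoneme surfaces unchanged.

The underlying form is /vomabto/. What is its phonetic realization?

[voːmaːbto]

/v/ — not in any rule's target class → [v].
/o/ (between /v/ and /m/) occurs before a voiced consonant → [oː] by rule 2.
/m/ stays [m].
/a/ (between /m/ and /b/): before a voiced consonant, so rule 2 applies → [aː].
/b/ (between /a/ and /t/) is unaffected → [b].
/t/ (between /b/ and /o/) is in the target of rule 3 but the environment (immediately before a consonant) is not met → [t].
/o/ (word-final): rule 2 targets it, but not before a voiced consonant → unchanged [o].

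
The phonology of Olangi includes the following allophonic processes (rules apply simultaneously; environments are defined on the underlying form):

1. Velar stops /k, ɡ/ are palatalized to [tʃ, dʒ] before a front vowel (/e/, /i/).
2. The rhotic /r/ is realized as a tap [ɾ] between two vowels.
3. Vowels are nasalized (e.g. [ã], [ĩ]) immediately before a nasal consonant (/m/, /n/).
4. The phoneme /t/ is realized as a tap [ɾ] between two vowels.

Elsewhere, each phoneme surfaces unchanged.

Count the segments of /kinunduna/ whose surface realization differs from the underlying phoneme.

4

Segments that undergo a rule: /k/ → [tʃ] (rule 1); /i/ → [ĩ] (rule 3); /u/ → [ũ] (rule 3); /u/ → [ũ] (rule 3).
All other segments surface unchanged.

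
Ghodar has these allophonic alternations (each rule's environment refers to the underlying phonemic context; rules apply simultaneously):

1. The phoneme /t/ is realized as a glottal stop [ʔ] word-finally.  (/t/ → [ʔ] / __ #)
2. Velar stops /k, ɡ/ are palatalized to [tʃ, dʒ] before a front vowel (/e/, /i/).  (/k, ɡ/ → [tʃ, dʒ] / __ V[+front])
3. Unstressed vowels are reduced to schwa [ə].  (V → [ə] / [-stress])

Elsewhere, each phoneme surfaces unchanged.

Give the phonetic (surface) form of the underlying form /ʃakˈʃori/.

/a/ (between /ʃ/ and /k/): in an unstressed syllable, so rule 3 applies → [ə].
/k/ (between /a/ and /ʃ/): rule 2 targets it, but not before a front vowel → unchanged [k].
/o/ (between /ʃ/ and /r/) is in the target of rule 3 but the environment (in an unstressed syllable) is not met → [o].
/i/ (word-final): in an unstressed syllable, so rule 3 applies → [ə].

[ʃəkˈʃorə]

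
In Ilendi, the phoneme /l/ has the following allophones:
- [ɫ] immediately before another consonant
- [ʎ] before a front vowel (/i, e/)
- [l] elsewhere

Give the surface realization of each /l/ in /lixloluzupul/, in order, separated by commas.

Occurrence 1 (position 1): before a front vowel (/i, e/) → [ʎ].
Occurrence 2 (position 4): no conditioning environment matches → elsewhere allophone [l].
Occurrence 3 (position 6): no conditioning environment matches → elsewhere allophone [l].
Occurrence 4 (position 12): no conditioning environment matches → elsewhere allophone [l].

[ʎ], [l], [l], [l]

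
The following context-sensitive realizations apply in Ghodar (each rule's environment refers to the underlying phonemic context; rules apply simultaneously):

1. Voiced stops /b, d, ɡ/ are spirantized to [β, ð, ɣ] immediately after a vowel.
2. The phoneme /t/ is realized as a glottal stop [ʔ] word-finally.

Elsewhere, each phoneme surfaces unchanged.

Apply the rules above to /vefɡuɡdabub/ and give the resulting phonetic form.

/v/ stays [v].
/e/ — not in any rule's target class → [e].
/f/ — not in any rule's target class → [f].
/ɡ/ (between /f/ and /u/) fails the environment for rule 1, so it stays [ɡ].
/u/ stays [u].
/ɡ/ — between /u/ and /d/, immediately after a vowel — surfaces as [ɣ] (rule 1).
/d/ (between /ɡ/ and /a/) is in the target of rule 1 but the environment (immediately after a vowel) is not met → [d].
/a/ — not in any rule's target class → [a].
Rule 1 applies to /b/ (between /a/ and /u/: immediately after a vowel) → [β].
/u/ stays [u].
/b/ (word-final) occurs immediately after a vowel → [β] by rule 1.

[vefɡuɣdaβuβ]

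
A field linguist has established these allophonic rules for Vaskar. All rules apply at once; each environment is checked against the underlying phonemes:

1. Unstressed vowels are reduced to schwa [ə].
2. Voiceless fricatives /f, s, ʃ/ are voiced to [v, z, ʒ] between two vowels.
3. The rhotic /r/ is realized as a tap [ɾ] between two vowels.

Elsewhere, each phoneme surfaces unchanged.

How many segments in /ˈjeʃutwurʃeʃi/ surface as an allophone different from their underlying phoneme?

Segments that undergo a rule: /ʃ/ → [ʒ] (rule 2); /u/ → [ə] (rule 1); /u/ → [ə] (rule 1); /e/ → [ə] (rule 1); /ʃ/ → [ʒ] (rule 2); /i/ → [ə] (rule 1).
All other segments surface unchanged.

6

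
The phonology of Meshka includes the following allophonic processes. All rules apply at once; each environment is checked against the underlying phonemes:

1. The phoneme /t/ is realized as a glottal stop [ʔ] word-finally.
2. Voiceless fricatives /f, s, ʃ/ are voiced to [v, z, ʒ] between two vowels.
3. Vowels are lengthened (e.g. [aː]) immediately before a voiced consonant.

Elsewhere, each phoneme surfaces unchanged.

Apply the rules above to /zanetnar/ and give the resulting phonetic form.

[zaːnetnaːr]

/a/ (between /z/ and /n/) occurs before a voiced consonant → [aː] by rule 3.
/e/ (between /n/ and /t/): rule 3 targets it, but not before a voiced consonant → unchanged [e].
/t/ (between /e/ and /n/) fails the environment for rule 1, so it stays [t].
Rule 3 applies to /a/ (between /n/ and /r/: before a voiced consonant) → [aː].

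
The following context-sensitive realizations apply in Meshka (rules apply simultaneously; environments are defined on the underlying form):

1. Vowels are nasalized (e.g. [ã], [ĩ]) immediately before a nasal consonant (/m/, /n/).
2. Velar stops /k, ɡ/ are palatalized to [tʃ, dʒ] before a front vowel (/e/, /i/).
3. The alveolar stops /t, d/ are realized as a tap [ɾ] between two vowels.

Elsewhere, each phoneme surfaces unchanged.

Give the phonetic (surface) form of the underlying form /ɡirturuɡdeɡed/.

/ɡ/ (word-initial) occurs before a front vowel → [dʒ] by rule 2.
/i/ (between /ɡ/ and /r/) fails the environment for rule 1, so it stays [i].
/r/ — not in any rule's target class → [r].
/t/ (between /r/ and /u/): rule 3 targets it, but not between two vowels → unchanged [t].
/u/ (between /t/ and /r/) fails the environment for rule 1, so it stays [u].
/r/ — not in any rule's target class → [r].
/u/ (between /r/ and /ɡ/) is in the target of rule 1 but the environment (before a nasal consonant) is not met → [u].
/ɡ/ (between /u/ and /d/) is in the target of rule 2 but the environment (before a front vowel) is not met → [ɡ].
/d/ (between /ɡ/ and /e/) is in the target of rule 3 but the environment (between two vowels) is not met → [d].
/e/ (between /d/ and /ɡ/) is in the target of rule 1 but the environment (before a nasal consonant) is not met → [e].
Rule 2 applies to /ɡ/ (between /e/ and /e/: before a front vowel) → [dʒ].
/e/ (between /ɡ/ and /d/): rule 1 targets it, but not before a nasal consonant → unchanged [e].
/d/ (word-final) fails the environment for rule 3, so it stays [d].

[dʒirturuɡdedʒed]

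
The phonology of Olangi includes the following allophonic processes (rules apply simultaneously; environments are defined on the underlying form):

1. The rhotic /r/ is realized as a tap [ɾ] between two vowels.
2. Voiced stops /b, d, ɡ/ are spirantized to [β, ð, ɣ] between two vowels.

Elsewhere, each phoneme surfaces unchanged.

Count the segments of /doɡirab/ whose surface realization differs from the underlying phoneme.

2

Segments that undergo a rule: /ɡ/ → [ɣ] (rule 2); /r/ → [ɾ] (rule 1).
All other segments surface unchanged.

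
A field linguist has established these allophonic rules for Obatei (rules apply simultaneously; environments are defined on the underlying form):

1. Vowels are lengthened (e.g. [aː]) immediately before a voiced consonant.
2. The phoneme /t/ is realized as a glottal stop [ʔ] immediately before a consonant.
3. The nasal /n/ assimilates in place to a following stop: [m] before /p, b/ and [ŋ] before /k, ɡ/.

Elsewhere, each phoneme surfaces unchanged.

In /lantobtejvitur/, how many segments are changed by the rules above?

4

Segments that undergo a rule: /a/ → [aː] (rule 1); /o/ → [oː] (rule 1); /e/ → [eː] (rule 1); /u/ → [uː] (rule 1).
All other segments surface unchanged.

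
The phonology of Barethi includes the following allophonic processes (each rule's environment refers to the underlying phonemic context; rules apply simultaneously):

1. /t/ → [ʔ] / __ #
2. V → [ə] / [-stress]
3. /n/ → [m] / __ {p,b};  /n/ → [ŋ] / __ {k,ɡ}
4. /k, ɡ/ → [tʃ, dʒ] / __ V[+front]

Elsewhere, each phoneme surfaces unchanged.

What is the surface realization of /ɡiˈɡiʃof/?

/ɡ/ meets the environment for rule 4 (before a front vowel) → [dʒ].
/i/ (between /ɡ/ and /ɡ/) occurs in an unstressed syllable → [ə] by rule 2.
/ɡ/ (between /i/ and /i/): before a front vowel, so rule 4 applies → [dʒ].
/i/ (between /ɡ/ and /ʃ/) fails the environment for rule 2, so it stays [i].
/ʃ/ — not in any rule's target class → [ʃ].
/o/ meets the environment for rule 2 (in an unstressed syllable) → [ə].
/f/ — not in any rule's target class → [f].

[dʒəˈdʒiʃəf]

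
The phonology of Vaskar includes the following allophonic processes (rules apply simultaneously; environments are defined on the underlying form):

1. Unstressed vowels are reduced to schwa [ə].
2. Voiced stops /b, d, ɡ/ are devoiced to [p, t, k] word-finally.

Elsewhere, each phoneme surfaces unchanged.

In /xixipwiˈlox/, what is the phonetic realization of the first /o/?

/o/ (between /l/ and /x/): rule 1 targets it, but not in an unstressed syllable → unchanged [o].

[o]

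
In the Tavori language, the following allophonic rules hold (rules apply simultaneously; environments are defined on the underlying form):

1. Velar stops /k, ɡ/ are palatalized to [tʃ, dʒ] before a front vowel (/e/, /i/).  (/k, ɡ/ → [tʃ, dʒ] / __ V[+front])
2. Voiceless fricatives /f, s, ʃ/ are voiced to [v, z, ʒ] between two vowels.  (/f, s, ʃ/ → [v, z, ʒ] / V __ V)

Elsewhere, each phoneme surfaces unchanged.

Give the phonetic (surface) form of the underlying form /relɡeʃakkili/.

/r/ — not in any rule's target class → [r].
/e/ stays [e].
/l/ — not in any rule's target class → [l].
/ɡ/ (between /l/ and /e/): before a front vowel, so rule 1 applies → [dʒ].
/e/ (between /ɡ/ and /ʃ/) is unaffected → [e].
/ʃ/ (between /e/ and /a/): between two vowels, so rule 2 applies → [ʒ].
/a/ (between /ʃ/ and /k/): no rule targets it → [a].
/k/ (between /a/ and /k/): rule 1 targets it, but not before a front vowel → unchanged [k].
/k/ — between /k/ and /i/, before a front vowel — surfaces as [tʃ] (rule 1).
/i/ — not in any rule's target class → [i].
/l/ — not in any rule's target class → [l].
/i/ (word-final) is unaffected → [i].

[reldʒeʒaktʃili]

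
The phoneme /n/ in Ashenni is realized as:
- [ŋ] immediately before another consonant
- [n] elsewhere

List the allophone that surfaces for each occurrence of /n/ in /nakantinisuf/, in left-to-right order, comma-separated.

Occurrence 1 (position 1): no conditioning environment matches → elsewhere allophone [n].
Occurrence 2 (position 5): immediately before another consonant → [ŋ].
Occurrence 3 (position 8): no conditioning environment matches → elsewhere allophone [n].

[n], [ŋ], [n]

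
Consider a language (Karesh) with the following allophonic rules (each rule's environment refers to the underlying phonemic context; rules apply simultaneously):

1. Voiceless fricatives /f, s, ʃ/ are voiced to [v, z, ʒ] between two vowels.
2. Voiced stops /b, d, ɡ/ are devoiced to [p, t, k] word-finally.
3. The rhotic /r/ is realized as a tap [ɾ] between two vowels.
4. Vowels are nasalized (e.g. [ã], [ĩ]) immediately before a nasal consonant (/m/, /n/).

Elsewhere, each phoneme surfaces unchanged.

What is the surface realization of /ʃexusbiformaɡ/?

/ʃ/ (word-initial) is in the target of rule 1 but the environment (between two vowels) is not met → [ʃ].
/e/ — between /ʃ/ and /x/; rule 4 does not apply here → [e].
/x/ — not in any rule's target class → [x].
/u/ — between /x/ and /s/; rule 4 does not apply here → [u].
/s/ (between /u/ and /b/) fails the environment for rule 1, so it stays [s].
/b/ — between /s/ and /i/; rule 2 does not apply here → [b].
/i/ (between /b/ and /f/) is in the target of rule 4 but the environment (before a nasal consonant) is not met → [i].
/f/ (between /i/ and /o/) occurs between two vowels → [v] by rule 1.
/o/ (between /f/ and /r/) is in the target of rule 4 but the environment (before a nasal consonant) is not met → [o].
/r/ (between /o/ and /m/): rule 3 targets it, but not between two vowels → unchanged [r].
/m/ (between /r/ and /a/): no rule targets it → [m].
/a/ (between /m/ and /ɡ/) is in the target of rule 4 but the environment (before a nasal consonant) is not met → [a].
/ɡ/ meets the environment for rule 2 (word-finally) → [k].

[ʃexusbivormak]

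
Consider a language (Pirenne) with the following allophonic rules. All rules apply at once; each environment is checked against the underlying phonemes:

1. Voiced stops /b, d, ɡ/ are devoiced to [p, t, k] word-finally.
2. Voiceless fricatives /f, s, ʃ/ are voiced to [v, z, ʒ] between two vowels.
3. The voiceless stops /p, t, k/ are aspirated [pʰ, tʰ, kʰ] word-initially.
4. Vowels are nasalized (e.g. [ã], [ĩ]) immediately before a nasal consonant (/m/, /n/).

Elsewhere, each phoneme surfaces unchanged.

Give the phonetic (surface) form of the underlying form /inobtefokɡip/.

[ĩnobtevokɡip]

/i/ (word-initial) occurs before a nasal consonant → [ĩ] by rule 4.
/n/ stays [n].
/o/ (between /n/ and /b/) is in the target of rule 4 but the environment (before a nasal consonant) is not met → [o].
/b/ (between /o/ and /t/) fails the environment for rule 1, so it stays [b].
/t/ (between /b/ and /e/): rule 3 targets it, but not word-initially → unchanged [t].
/e/ (between /t/ and /f/): rule 4 targets it, but not before a nasal consonant → unchanged [e].
/f/ (between /e/ and /o/): between two vowels, so rule 2 applies → [v].
/o/ (between /f/ and /k/): rule 4 targets it, but not before a nasal consonant → unchanged [o].
/k/ (between /o/ and /ɡ/): rule 3 targets it, but not word-initially → unchanged [k].
/ɡ/ (between /k/ and /i/): rule 1 targets it, but not word-finally → unchanged [ɡ].
/i/ (between /ɡ/ and /p/) fails the environment for rule 4, so it stays [i].
/p/ — word-final; rule 3 does not apply here → [p].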